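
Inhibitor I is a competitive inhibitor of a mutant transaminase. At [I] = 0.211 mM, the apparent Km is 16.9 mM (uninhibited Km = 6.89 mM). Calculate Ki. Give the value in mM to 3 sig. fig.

Competitive: Km,app = α·Km with α = 1 + [I]/Ki.
α = Km,app/Km = 16.9/6.89 = 2.453.
Ki = [I]/(α − 1) = 0.211/1.453 = 0.145 mM.

0.145 mM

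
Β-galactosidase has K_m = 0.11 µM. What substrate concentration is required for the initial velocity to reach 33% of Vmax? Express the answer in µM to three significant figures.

v/Vmax = [S]/(Km+[S]) = 0.33, so [S] = Km·0.33/(1 − 0.33) = 0.11 × 0.4925.
[S] = 0.0542 µM.

0.0542 µM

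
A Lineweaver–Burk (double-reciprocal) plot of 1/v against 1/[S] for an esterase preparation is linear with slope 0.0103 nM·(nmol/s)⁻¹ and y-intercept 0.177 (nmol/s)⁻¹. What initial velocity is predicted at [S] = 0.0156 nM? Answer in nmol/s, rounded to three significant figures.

1.19 nmol/s

The y-intercept is 1/Vmax, so Vmax = 1/0.177 = 5.65 nmol/s.
The slope is Km/Vmax, so Km = 0.0103 × 5.65 = 0.0582 nM.
Then v = 5.65 × 0.0156/(0.0582 + 0.0156) = 1.19 nmol/s.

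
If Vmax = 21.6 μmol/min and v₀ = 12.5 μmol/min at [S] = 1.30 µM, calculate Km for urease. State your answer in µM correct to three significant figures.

From v = Vmax[S]/(Km+[S]), Km = [S](Vmax − v)/v.
Km = 1.30 × (21.6 − 12.5) / 12.5 = 11.83/12.5 = 0.946 µM.

0.946 µM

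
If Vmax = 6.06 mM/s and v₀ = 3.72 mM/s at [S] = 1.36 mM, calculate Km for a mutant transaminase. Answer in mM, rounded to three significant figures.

From v = Vmax[S]/(Km+[S]), Km = [S](Vmax − v)/v.
Km = 1.36 × (6.06 − 3.72) / 3.72 = 3.182/3.72 = 0.855 mM.

0.855 mM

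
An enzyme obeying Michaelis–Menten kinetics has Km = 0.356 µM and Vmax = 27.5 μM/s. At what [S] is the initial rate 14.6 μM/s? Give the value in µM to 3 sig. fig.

0.403 µM

Rearranging v = Vmax[S]/(Km+[S]) gives [S] = Km·v/(Vmax − v).
[S] = 0.356 × 14.6 / (27.5 − 14.6) = 5.198/12.90 = 0.403 µM.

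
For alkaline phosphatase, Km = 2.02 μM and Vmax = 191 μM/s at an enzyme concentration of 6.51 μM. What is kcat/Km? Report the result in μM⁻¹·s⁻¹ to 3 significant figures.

kcat = Vmax/[E]total = 191/6.51 = 29.3 s⁻¹.
kcat/Km = 29.3/2.02 = 14.5 μM⁻¹·s⁻¹.

14.5 μM⁻¹·s⁻¹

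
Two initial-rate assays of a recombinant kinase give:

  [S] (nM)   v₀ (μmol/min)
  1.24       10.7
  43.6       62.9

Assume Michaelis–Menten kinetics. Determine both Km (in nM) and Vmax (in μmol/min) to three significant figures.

Km = 7.26 nM; Vmax = 73.4 μmol/min

In reciprocal form, 1/v = (Km/Vmax)·(1/[S]) + 1/Vmax. The two points give (1/[S], 1/v) = (0.8065, 0.09346) and (0.02294, 0.01590).
Slope = (0.09346 − 0.01590)/(0.8065 − 0.02294) = 0.09899; intercept = 0.09346 − 0.09899×0.8065 = 0.01363.
Vmax = 1/intercept = 73.4 μmol/min; Km = slope × Vmax = 0.09899 × 73.4 = 7.26 nM.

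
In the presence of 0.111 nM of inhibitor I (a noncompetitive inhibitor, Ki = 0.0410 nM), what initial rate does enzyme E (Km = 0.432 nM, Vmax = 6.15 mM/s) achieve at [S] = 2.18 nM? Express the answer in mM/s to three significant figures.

1.38 mM/s

With α = 1 + [I]/Ki = 1 + 0.111/0.0410 = 3.707, the noncompetitive rate law is v = (Vmax/α)·[S] / (Km + [S]).
v = (6.15/3.707)×2.18 / (0.432 + 2.18) = 3.616/2.612 = 1.38 mM/s.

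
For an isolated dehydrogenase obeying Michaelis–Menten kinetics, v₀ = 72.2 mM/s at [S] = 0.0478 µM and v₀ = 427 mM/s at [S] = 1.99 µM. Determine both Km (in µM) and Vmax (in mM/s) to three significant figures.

Km = 0.274 µM; Vmax = 486 mM/s

From v = Vmax[S]/(Km+[S]), each point gives Vmax = v(Km+[S])/[S].
Equating: 72.2(Km+0.0478)/0.0478 = 427(Km+1.99)/1.99.
1510·Km + 72.2 = 214.6·Km + 427, so (1510 − 214.6)·Km = 427 − 72.2.
Km = 354.8/1296 = 0.274 µM; then Vmax = 72.2(0.274+0.0478)/0.0478 = 486 mM/s.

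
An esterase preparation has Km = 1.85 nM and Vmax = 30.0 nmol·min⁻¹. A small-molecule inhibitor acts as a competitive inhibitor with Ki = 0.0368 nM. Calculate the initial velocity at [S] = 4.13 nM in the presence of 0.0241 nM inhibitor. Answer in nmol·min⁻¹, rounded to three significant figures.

17.2 nmol·min⁻¹

α = 1 + [I]/Ki = 1 + 0.0241/0.0368 = 1.655.
For a competitive inhibitor, Vmax is unchanged and the apparent Km becomes α·Km: Km,app = 3.06 nM, Vmax,app = 30.0 nmol·min⁻¹.
v = Vmax,app·[S]/(Km,app + [S]) = 30.0 × 4.13/(3.06 + 4.13) = 17.2 nmol·min⁻¹.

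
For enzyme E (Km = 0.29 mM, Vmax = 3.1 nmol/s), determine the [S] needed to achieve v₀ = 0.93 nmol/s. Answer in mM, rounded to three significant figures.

Rearranging v = Vmax[S]/(Km+[S]) gives [S] = Km·v/(Vmax − v).
[S] = 0.29 × 0.93 / (3.1 − 0.93) = 0.2697/2.170 = 0.124 mM.

0.124 mM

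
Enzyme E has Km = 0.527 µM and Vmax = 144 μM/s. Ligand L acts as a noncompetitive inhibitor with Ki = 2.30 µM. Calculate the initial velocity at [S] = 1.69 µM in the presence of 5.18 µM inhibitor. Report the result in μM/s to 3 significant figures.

α = 1 + [I]/Ki = 1 + 5.18/2.30 = 3.252.
For a noncompetitive inhibitor, Vmax is reduced to Vmax/α while Km is unchanged: Km,app = 0.527 µM, Vmax,app = 44.3 μM/s.
v = Vmax,app·[S]/(Km,app + [S]) = 44.3 × 1.69/(0.527 + 1.69) = 33.8 μM/s.

33.8 μM/s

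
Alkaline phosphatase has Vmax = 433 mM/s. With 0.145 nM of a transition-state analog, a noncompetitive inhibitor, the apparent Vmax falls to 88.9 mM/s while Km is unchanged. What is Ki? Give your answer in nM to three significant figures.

0.0375 nM

Noncompetitive: Vmax,app = Vmax/α with α = 1 + [I]/Ki.
α = Vmax/Vmax,app = 433/88.9 = 4.871.
Since α = 1 + [I]/Ki, [I]/Ki = 4.871 − 1 = 3.871 and Ki = 0.145/3.871 = 0.0375 nM.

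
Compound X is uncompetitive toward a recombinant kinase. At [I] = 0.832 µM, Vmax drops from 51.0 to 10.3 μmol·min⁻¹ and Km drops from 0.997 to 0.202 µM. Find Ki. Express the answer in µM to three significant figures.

Uncompetitive: Vmax,app = Vmax/α (and Km,app = Km/α) with α = 1 + [I]/Ki.
α = Vmax/Vmax,app = 51.0/10.3 = 4.951.
Since α = 1 + [I]/Ki, [I]/Ki = 4.951 − 1 = 3.951 and Ki = 0.832/3.951 = 0.211 µM.

0.211 µM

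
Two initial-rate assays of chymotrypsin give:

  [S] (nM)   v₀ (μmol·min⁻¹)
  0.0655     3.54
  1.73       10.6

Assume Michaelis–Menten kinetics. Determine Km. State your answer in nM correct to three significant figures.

In reciprocal form, 1/v = (Km/Vmax)·(1/[S]) + 1/Vmax. The two points give (1/[S], 1/v) = (15.27, 0.2825) and (0.5780, 0.09434).
Slope = (0.2825 − 0.09434)/(15.27 − 0.5780) = 0.01281; intercept = 0.2825 − 0.01281×15.27 = 0.08694.
Vmax = 1/intercept = 11.5 μmol·min⁻¹; Km = slope × Vmax = 0.01281 × 11.5 = 0.147 nM.

0.147 nM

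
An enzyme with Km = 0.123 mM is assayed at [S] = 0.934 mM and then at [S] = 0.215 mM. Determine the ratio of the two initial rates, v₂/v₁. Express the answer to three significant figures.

Since Vmax cancels, v₂/v₁ = [S]₂(Km+[S]₁) / [S]₁(Km+[S]₂).
= 0.215×(0.123+0.934) / (0.934×(0.123+0.215)) = 0.2273/0.3157 = 0.720.

0.720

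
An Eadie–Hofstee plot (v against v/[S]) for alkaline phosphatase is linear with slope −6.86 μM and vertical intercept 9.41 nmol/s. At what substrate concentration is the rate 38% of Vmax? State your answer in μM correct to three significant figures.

4.20 μM

The Eadie–Hofstee slope gives Km = 6.86 μM (slope = −Km).
v/Vmax = [S]/(Km+[S]) = 0.38 ⇒ [S] = Km·0.38/(1−0.38) = 6.86 × 0.6129 = 4.20 μM.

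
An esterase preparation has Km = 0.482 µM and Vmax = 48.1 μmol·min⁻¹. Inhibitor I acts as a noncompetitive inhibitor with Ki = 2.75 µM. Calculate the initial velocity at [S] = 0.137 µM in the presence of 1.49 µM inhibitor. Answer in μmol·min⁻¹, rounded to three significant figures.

With α = 1 + [I]/Ki = 1 + 1.49/2.75 = 1.542, the noncompetitive rate law is v = (Vmax/α)·[S] / (Km + [S]).
v = (48.1/1.542)×0.137 / (0.482 + 0.137) = 4.274/0.6190 = 6.90 μmol·min⁻¹.

6.90 μmol·min⁻¹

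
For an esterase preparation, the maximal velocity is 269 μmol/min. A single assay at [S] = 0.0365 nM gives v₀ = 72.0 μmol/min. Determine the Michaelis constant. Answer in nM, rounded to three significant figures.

v/Vmax = 72.0/269 = 0.2677 = [S]/(Km+[S]).
So Km + [S] = [S]/0.2677 = 0.1364 nM, giving Km = 0.1364 − 0.0365 = 0.0999 nM.

0.0999 nM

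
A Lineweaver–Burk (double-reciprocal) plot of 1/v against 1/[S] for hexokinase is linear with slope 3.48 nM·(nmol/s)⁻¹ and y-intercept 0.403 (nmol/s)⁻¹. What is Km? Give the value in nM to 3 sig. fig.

8.64 nM

y-intercept = 1/Vmax ⇒ Vmax = 2.48 nmol/s; slope = Km/Vmax ⇒ Km = slope × Vmax.
Km = 3.48 × 2.48 = 8.64 nM.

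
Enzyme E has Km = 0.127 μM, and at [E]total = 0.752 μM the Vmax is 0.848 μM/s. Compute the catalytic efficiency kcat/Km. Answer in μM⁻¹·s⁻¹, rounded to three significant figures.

kcat = Vmax/[E]total = 0.848/0.752 = 1.13 s⁻¹.
kcat/Km = 1.13/0.127 = 8.88 μM⁻¹·s⁻¹.

8.88 μM⁻¹·s⁻¹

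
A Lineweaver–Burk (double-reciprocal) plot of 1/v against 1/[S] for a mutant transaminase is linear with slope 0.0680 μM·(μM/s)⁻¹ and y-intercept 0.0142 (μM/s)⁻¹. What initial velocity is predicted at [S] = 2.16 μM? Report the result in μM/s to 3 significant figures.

21.9 μM/s

The y-intercept is 1/Vmax, so Vmax = 1/0.0142 = 70.4 μM/s.
The slope is Km/Vmax, so Km = 0.0680 × 70.4 = 4.79 μM.
Then v = 70.4 × 2.16/(4.79 + 2.16) = 21.9 μM/s.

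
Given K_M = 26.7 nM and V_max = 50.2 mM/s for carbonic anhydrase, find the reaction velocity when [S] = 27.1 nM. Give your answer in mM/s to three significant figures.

25.3 mM/s

v = Vmax·[S]/(Km + [S]) = 50.2 × 27.1 / (26.7 + 27.1)
  = 1360 / 53.80 = 25.3 mM/s.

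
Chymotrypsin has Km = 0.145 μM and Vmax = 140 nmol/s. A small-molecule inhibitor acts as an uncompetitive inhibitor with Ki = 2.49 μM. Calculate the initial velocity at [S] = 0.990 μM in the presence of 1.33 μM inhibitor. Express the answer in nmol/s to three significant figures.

83.3 nmol/s

With α = 1 + [I]/Ki = 1 + 1.33/2.49 = 1.534, the uncompetitive rate law is v = (Vmax/α)·[S] / (Km/α + [S]).
v = (140/1.534)×0.990 / (0.145/1.534 + 0.990) = 90.34/1.085 = 83.3 nmol/s.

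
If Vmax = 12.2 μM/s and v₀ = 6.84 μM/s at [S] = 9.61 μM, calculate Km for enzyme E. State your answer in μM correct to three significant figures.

7.53 μM

From v = Vmax[S]/(Km+[S]), Km = [S](Vmax − v)/v.
Km = 9.61 × (12.2 − 6.84) / 6.84 = 51.51/6.84 = 7.53 μM.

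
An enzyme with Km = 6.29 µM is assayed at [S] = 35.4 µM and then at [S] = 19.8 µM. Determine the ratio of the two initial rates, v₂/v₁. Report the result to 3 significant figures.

Since Vmax cancels, v₂/v₁ = [S]₂(Km+[S]₁) / [S]₁(Km+[S]₂).
= 19.8×(6.29+35.4) / (35.4×(6.29+19.8)) = 825.5/923.6 = 0.894.

0.894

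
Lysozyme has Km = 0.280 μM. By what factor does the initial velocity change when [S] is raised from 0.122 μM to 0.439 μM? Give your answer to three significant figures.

The fractional saturations are [S]/(Km+[S]) = 0.122/0.4020 = 0.3035 and 0.439/0.7190 = 0.6106.
v₂/v₁ is just their ratio: 0.6106/0.3035 = 2.01.

2.01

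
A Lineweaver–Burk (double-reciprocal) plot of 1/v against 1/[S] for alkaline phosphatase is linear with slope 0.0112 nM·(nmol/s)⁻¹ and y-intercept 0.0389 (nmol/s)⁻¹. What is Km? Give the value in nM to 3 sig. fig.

0.288 nM

y-intercept = 1/Vmax ⇒ Vmax = 25.7 nmol/s; slope = Km/Vmax ⇒ Km = slope × Vmax.
Km = 0.0112 × 25.7 = 0.288 nM.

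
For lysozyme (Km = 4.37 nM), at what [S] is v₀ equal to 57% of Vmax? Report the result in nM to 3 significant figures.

v/Vmax = [S]/(Km+[S]) = 0.57, so [S] = Km·0.57/(1 − 0.57) = 4.37 × 1.326.
[S] = 5.79 nM.

5.79 nM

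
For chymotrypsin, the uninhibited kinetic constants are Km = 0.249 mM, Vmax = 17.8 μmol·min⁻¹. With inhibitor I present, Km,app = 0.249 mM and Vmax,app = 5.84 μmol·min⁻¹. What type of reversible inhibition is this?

Vmax decreases (17.8 → 5.84 μmol·min⁻¹) while Km is unchanged — pure noncompetitive inhibition.

noncompetitive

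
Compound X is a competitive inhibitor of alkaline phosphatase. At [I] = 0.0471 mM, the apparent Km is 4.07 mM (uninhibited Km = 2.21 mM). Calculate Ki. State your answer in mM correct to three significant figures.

Competitive: Km,app = α·Km with α = 1 + [I]/Ki.
α = Km,app/Km = 4.07/2.21 = 1.842.
Since α = 1 + [I]/Ki, [I]/Ki = 1.842 − 1 = 0.8416 and Ki = 0.0471/0.8416 = 0.0560 mM.

0.0560 mM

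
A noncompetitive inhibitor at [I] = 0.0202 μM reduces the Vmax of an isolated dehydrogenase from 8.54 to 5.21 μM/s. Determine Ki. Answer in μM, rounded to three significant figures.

Noncompetitive: Vmax,app = Vmax/α with α = 1 + [I]/Ki.
α = Vmax/Vmax,app = 8.54/5.21 = 1.639.
Ki = [I]/(α − 1) = 0.0202/0.6392 = 0.0316 μM.

0.0316 μM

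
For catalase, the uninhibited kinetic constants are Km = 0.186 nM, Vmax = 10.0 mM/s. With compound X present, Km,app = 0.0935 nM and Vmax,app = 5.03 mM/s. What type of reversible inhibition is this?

Both Km and Vmax decrease by the same factor (~1.99-fold) — characteristic of uncompetitive inhibition.

uncompetitive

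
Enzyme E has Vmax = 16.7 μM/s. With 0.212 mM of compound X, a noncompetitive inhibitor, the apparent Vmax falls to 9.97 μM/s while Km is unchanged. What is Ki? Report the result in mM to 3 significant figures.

Noncompetitive: Vmax,app = Vmax/α with α = 1 + [I]/Ki.
α = Vmax/Vmax,app = 16.7/9.97 = 1.675.
Ki = [I]/(α − 1) = 0.212/0.6750 = 0.314 mM.

0.314 mM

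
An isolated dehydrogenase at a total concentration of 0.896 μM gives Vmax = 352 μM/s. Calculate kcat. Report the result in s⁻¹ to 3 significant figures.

393 s⁻¹

kcat = Vmax/[E]total = 352 μM/s / 0.896 μM = 393 s⁻¹.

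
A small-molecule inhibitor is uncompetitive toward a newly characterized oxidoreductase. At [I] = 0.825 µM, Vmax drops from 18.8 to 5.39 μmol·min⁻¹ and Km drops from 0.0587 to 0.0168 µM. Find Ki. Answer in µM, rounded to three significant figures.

0.332 µM

Uncompetitive: Vmax,app = Vmax/α (and Km,app = Km/α) with α = 1 + [I]/Ki.
α = Vmax/Vmax,app = 18.8/5.39 = 3.488.
Ki = [I]/(α − 1) = 0.825/2.488 = 0.332 µM.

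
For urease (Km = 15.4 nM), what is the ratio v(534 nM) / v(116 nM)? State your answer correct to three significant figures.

1.10

The fractional saturations are [S]/(Km+[S]) = 116/131.4 = 0.8828 and 534/549.4 = 0.9720.
v₂/v₁ is just their ratio: 0.9720/0.8828 = 1.10.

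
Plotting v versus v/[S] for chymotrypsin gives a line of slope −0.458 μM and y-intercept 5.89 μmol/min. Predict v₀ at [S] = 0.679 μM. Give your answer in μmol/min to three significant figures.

3.52 μmol/min

In the Eadie–Hofstee form v = Vmax − Km·(v/[S]), the slope is −Km and the intercept is Vmax, so Km = 0.458 μM and Vmax = 5.89 μmol/min.
v = 5.89 × 0.679/(0.458 + 0.679) = 3.52 μmol/min.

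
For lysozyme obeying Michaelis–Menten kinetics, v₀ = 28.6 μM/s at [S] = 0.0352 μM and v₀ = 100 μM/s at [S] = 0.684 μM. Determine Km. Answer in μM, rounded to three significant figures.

In reciprocal form, 1/v = (Km/Vmax)·(1/[S]) + 1/Vmax. The two points give (1/[S], 1/v) = (28.41, 0.03497) and (1.462, 0.01000).
Slope = (0.03497 − 0.01000)/(28.41 − 1.462) = 0.0009264; intercept = 0.03497 − 0.0009264×28.41 = 0.008646.
Vmax = 1/intercept = 116 μM/s; Km = slope × Vmax = 0.0009264 × 116 = 0.107 μM.

0.107 μM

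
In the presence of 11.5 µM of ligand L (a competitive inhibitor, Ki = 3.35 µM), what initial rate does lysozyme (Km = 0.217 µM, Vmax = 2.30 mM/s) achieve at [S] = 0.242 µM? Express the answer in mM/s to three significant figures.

α = 1 + [I]/Ki = 1 + 11.5/3.35 = 4.433.
For a competitive inhibitor, Vmax is unchanged and the apparent Km becomes α·Km: Km,app = 0.962 µM, Vmax,app = 2.30 mM/s.
v = Vmax,app·[S]/(Km,app + [S]) = 2.30 × 0.242/(0.962 + 0.242) = 0.462 mM/s.

0.462 mM/s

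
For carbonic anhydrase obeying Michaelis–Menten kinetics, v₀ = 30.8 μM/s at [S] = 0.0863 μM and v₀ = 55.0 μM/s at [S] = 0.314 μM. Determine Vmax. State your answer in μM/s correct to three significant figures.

From v = Vmax[S]/(Km+[S]), each point gives Vmax = v(Km+[S])/[S].
Equating: 30.8(Km+0.0863)/0.0863 = 55.0(Km+0.314)/0.314.
356.9·Km + 30.8 = 175.2·Km + 55.0, so (356.9 − 175.2)·Km = 55.0 − 30.8.
Km = 24.20/181.7 = 0.133 μM; then Vmax = 30.8(0.133+0.0863)/0.0863 = 78.3 μM/s.

78.3 μM/s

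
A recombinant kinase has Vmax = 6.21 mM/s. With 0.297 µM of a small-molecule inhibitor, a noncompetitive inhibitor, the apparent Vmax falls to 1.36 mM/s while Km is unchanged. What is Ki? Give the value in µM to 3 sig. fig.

0.0833 µM

Noncompetitive: Vmax,app = Vmax/α with α = 1 + [I]/Ki.
α = Vmax/Vmax,app = 6.21/1.36 = 4.566.
Since α = 1 + [I]/Ki, [I]/Ki = 4.566 − 1 = 3.566 and Ki = 0.297/3.566 = 0.0833 µM.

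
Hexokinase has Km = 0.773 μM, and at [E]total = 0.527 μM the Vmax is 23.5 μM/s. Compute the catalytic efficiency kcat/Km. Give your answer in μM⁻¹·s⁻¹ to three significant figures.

57.7 μM⁻¹·s⁻¹

kcat = Vmax/[E]total = 23.5/0.527 = 44.6 s⁻¹.
kcat/Km = 44.6/0.773 = 57.7 μM⁻¹·s⁻¹.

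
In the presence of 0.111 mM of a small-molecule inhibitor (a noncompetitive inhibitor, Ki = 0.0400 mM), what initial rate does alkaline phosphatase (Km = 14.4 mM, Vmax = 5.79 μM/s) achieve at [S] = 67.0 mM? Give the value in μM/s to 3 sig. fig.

1.26 μM/s

With α = 1 + [I]/Ki = 1 + 0.111/0.0400 = 3.775, the noncompetitive rate law is v = (Vmax/α)·[S] / (Km + [S]).
v = (5.79/3.775)×67.0 / (14.4 + 67.0) = 102.8/81.40 = 1.26 μM/s.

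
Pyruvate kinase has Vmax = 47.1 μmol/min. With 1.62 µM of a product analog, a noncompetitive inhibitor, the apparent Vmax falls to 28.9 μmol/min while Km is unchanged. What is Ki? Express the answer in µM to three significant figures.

Noncompetitive: Vmax,app = Vmax/α with α = 1 + [I]/Ki.
α = Vmax/Vmax,app = 47.1/28.9 = 1.630.
Since α = 1 + [I]/Ki, [I]/Ki = 1.630 − 1 = 0.6298 and Ki = 1.62/0.6298 = 2.57 µM.

2.57 µM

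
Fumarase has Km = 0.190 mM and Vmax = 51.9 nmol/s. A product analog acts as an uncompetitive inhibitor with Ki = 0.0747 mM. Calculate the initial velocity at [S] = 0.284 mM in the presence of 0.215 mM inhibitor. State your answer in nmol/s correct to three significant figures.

α = 1 + [I]/Ki = 1 + 0.215/0.0747 = 3.878.
For an uncompetitive inhibitor, both parameters are divided by α, giving Vmax/α and Km/α: Km,app = 0.0490 mM, Vmax,app = 13.4 nmol/s.
v = Vmax,app·[S]/(Km,app + [S]) = 13.4 × 0.284/(0.0490 + 0.284) = 11.4 nmol/s.

11.4 nmol/s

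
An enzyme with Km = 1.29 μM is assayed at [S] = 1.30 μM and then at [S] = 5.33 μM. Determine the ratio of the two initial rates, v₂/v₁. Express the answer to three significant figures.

1.60

The fractional saturations are [S]/(Km+[S]) = 1.30/2.590 = 0.5019 and 5.33/6.620 = 0.8051.
v₂/v₁ is just their ratio: 0.8051/0.5019 = 1.60.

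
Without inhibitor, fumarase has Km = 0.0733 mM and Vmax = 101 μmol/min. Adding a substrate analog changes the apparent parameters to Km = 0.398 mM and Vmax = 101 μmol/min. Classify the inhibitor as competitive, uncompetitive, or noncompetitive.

Km increases (0.0733 → 0.398 mM) while Vmax is unchanged — the hallmark of competitive inhibition.

competitive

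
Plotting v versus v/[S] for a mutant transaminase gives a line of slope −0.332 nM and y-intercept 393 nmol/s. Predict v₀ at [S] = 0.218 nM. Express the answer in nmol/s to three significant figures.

156 nmol/s

In the Eadie–Hofstee form v = Vmax − Km·(v/[S]), the slope is −Km and the intercept is Vmax, so Km = 0.332 nM and Vmax = 393 nmol/s.
v = 393 × 0.218/(0.332 + 0.218) = 156 nmol/s.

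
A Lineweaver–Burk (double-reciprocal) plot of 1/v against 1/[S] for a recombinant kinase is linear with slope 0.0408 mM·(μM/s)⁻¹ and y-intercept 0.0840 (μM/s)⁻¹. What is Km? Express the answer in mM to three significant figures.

0.486 mM

y-intercept = 1/Vmax ⇒ Vmax = 11.9 μM/s; slope = Km/Vmax ⇒ Km = slope × Vmax.
Km = 0.0408 × 11.9 = 0.486 mM.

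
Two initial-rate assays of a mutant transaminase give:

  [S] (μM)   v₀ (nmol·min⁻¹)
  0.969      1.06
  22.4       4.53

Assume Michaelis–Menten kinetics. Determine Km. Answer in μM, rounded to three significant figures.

In reciprocal form, 1/v = (Km/Vmax)·(1/[S]) + 1/Vmax. The two points give (1/[S], 1/v) = (1.032, 0.9434) and (0.04464, 0.2208).
Slope = (0.9434 − 0.2208)/(1.032 − 0.04464) = 0.7319; intercept = 0.9434 − 0.7319×1.032 = 0.1881.
Vmax = 1/intercept = 5.32 nmol·min⁻¹; Km = slope × Vmax = 0.7319 × 5.32 = 3.89 μM.

3.89 μM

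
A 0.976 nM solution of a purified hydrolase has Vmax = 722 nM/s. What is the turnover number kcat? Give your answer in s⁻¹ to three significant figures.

740 s⁻¹

kcat = Vmax/[E]total = 722 nM/s / 0.976 nM = 740 s⁻¹.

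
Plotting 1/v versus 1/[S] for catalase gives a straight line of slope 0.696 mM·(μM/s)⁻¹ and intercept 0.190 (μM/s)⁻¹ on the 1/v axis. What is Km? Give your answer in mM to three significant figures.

y-intercept = 1/Vmax ⇒ Vmax = 5.26 μM/s; slope = Km/Vmax ⇒ Km = slope × Vmax.
Km = 0.696 × 5.26 = 3.66 mM.

3.66 mM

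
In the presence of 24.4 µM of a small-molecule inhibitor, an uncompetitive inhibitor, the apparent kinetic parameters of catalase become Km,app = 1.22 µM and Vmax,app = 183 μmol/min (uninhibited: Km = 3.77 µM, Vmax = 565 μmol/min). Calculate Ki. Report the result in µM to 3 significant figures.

Uncompetitive: Vmax,app = Vmax/α (and Km,app = Km/α) with α = 1 + [I]/Ki.
α = Vmax/Vmax,app = 565/183 = 3.087.
Since α = 1 + [I]/Ki, [I]/Ki = 3.087 − 1 = 2.087 and Ki = 24.4/2.087 = 11.7 µM.

11.7 µM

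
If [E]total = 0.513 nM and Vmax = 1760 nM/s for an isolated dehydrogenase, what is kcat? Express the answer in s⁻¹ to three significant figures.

3430 s⁻¹

kcat = Vmax/[E]total = 1760 nM/s / 0.513 nM = 3430 s⁻¹.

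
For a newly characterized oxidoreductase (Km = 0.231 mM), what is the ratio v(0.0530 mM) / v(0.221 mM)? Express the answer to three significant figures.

Since Vmax cancels, v₂/v₁ = [S]₂(Km+[S]₁) / [S]₁(Km+[S]₂).
= 0.0530×(0.231+0.221) / (0.221×(0.231+0.0530)) = 0.02396/0.06276 = 0.382.

0.382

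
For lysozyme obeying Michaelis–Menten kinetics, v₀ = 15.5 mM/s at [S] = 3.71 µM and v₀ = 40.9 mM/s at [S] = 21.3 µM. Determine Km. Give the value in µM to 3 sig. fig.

11.3 µM

In reciprocal form, 1/v = (Km/Vmax)·(1/[S]) + 1/Vmax. The two points give (1/[S], 1/v) = (0.2695, 0.06452) and (0.04695, 0.02445).
Slope = (0.06452 − 0.02445)/(0.2695 − 0.04695) = 0.1800; intercept = 0.06452 − 0.1800×0.2695 = 0.01600.
Vmax = 1/intercept = 62.5 mM/s; Km = slope × Vmax = 0.1800 × 62.5 = 11.3 µM.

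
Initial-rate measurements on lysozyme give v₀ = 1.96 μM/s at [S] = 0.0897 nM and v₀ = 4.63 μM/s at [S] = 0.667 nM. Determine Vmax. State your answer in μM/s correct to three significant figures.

5.87 μM/s

In reciprocal form, 1/v = (Km/Vmax)·(1/[S]) + 1/Vmax. The two points give (1/[S], 1/v) = (11.15, 0.5102) and (1.499, 0.2160).
Slope = (0.5102 − 0.2160)/(11.15 − 1.499) = 0.03049; intercept = 0.5102 − 0.03049×11.15 = 0.1703.
Vmax = 1/intercept = 5.87 μM/s; Km = slope × Vmax = 0.03049 × 5.87 = 0.179 nM.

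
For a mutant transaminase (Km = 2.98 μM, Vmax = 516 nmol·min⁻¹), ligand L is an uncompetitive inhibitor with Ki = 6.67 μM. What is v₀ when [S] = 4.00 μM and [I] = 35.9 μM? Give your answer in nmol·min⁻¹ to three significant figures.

72.4 nmol·min⁻¹

α = 1 + [I]/Ki = 1 + 35.9/6.67 = 6.382.
For an uncompetitive inhibitor, both parameters are divided by α, giving Vmax/α and Km/α: Km,app = 0.467 μM, Vmax,app = 80.8 nmol·min⁻¹.
v = Vmax,app·[S]/(Km,app + [S]) = 80.8 × 4.00/(0.467 + 4.00) = 72.4 nmol·min⁻¹.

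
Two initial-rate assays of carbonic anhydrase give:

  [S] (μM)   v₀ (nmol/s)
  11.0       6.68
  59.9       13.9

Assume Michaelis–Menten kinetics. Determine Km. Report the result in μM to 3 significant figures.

From v = Vmax[S]/(Km+[S]), each point gives Vmax = v(Km+[S])/[S].
Equating: 6.68(Km+11.0)/11.0 = 13.9(Km+59.9)/59.9.
0.6073·Km + 6.68 = 0.2321·Km + 13.9, so (0.6073 − 0.2321)·Km = 13.9 − 6.68.
Km = 7.220/0.3752 = 19.2 μM; then Vmax = 6.68(19.2+11.0)/11.0 = 18.4 nmol/s.

19.2 μM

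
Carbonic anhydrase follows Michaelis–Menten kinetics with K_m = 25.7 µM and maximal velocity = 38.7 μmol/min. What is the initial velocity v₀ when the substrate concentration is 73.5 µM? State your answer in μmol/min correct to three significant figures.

[S]/(Km+[S]) = 73.5/99.20 = 0.7409, the fractional saturation.
v = 0.7409 × Vmax = 0.7409 × 38.7 = 28.7 μmol/min.

28.7 μmol/min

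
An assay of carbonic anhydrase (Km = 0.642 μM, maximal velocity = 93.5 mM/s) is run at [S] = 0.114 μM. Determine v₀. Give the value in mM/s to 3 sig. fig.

v = Vmax·[S]/(Km + [S]) = 93.5 × 0.114 / (0.642 + 0.114)
  = 10.66 / 0.7560 = 14.1 mM/s.

14.1 mM/s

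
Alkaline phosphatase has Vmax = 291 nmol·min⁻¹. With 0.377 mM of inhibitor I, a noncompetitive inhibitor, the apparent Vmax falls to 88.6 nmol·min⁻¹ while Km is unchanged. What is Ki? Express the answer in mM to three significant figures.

Noncompetitive: Vmax,app = Vmax/α with α = 1 + [I]/Ki.
α = Vmax/Vmax,app = 291/88.6 = 3.284.
Ki = [I]/(α − 1) = 0.377/2.284 = 0.165 mM.

0.165 mM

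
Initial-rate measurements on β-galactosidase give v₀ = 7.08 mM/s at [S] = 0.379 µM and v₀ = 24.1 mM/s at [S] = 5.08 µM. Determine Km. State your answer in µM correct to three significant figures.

From v = Vmax[S]/(Km+[S]), each point gives Vmax = v(Km+[S])/[S].
Equating: 7.08(Km+0.379)/0.379 = 24.1(Km+5.08)/5.08.
18.68·Km + 7.08 = 4.744·Km + 24.1, so (18.68 − 4.744)·Km = 24.1 − 7.08.
Km = 17.02/13.94 = 1.22 µM; then Vmax = 7.08(1.22+0.379)/0.379 = 29.9 mM/s.

1.22 µM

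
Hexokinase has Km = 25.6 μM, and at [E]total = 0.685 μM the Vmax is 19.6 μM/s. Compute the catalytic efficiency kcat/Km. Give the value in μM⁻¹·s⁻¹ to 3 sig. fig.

1.12 μM⁻¹·s⁻¹

kcat = Vmax/[E]total = 19.6/0.685 = 28.6 s⁻¹.
kcat/Km = 28.6/25.6 = 1.12 μM⁻¹·s⁻¹.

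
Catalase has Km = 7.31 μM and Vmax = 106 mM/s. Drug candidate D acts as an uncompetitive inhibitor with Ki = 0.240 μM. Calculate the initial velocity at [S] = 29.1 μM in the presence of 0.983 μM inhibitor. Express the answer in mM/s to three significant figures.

With α = 1 + [I]/Ki = 1 + 0.983/0.240 = 5.096, the uncompetitive rate law is v = (Vmax/α)·[S] / (Km/α + [S]).
v = (106/5.096)×29.1 / (7.31/5.096 + 29.1) = 605.3/30.53 = 19.8 mM/s.

19.8 mM/s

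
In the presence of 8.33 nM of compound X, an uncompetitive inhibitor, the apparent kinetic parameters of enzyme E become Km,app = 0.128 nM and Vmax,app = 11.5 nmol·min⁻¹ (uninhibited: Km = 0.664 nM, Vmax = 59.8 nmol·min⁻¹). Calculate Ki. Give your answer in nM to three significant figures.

1.98 nM

Uncompetitive: Vmax,app = Vmax/α (and Km,app = Km/α) with α = 1 + [I]/Ki.
α = Vmax/Vmax,app = 59.8/11.5 = 5.200.
Ki = [I]/(α − 1) = 8.33/4.200 = 1.98 nM.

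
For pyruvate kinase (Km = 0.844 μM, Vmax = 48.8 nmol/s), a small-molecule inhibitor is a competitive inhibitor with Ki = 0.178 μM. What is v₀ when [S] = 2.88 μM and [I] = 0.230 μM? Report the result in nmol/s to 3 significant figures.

29.2 nmol/s

α = 1 + [I]/Ki = 1 + 0.230/0.178 = 2.292.
For a competitive inhibitor, Vmax is unchanged and the apparent Km becomes α·Km: Km,app = 1.93 μM, Vmax,app = 48.8 nmol/s.
v = Vmax,app·[S]/(Km,app + [S]) = 48.8 × 2.88/(1.93 + 2.88) = 29.2 nmol/s.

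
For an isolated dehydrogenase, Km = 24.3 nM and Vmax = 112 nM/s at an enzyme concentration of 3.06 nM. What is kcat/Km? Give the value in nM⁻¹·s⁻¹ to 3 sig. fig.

kcat = Vmax/[E]total = 112/3.06 = 36.6 s⁻¹.
kcat/Km = 36.6/24.3 = 1.51 nM⁻¹·s⁻¹.

1.51 nM⁻¹·s⁻¹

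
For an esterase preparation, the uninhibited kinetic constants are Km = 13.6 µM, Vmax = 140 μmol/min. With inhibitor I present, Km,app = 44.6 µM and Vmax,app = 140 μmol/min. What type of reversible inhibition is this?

Km increases (13.6 → 44.6 µM) while Vmax is unchanged — the hallmark of competitive inhibition.

competitive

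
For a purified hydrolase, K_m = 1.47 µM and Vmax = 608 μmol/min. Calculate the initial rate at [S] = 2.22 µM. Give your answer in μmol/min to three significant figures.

366 μmol/min

v = Vmax·[S]/(Km + [S]) = 608 × 2.22 / (1.47 + 2.22)
  = 1350 / 3.690 = 366 μmol/min.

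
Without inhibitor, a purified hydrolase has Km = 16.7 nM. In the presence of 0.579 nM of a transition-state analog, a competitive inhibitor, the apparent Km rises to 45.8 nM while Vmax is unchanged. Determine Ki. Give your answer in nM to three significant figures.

0.332 nM

Competitive: Km,app = α·Km with α = 1 + [I]/Ki.
α = Km,app/Km = 45.8/16.7 = 2.743.
Ki = [I]/(α − 1) = 0.579/1.743 = 0.332 nM.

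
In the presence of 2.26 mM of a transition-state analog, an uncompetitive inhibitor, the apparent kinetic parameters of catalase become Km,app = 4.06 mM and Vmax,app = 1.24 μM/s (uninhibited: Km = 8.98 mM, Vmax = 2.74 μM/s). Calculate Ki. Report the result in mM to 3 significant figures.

1.87 mM

Uncompetitive: Vmax,app = Vmax/α (and Km,app = Km/α) with α = 1 + [I]/Ki.
α = Vmax/Vmax,app = 2.74/1.24 = 2.210.
Since α = 1 + [I]/Ki, [I]/Ki = 2.210 − 1 = 1.210 and Ki = 2.26/1.210 = 1.87 mM.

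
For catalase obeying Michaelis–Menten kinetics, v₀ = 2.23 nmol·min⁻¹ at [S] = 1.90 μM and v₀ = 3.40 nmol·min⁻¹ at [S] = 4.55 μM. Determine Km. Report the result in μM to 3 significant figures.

From v = Vmax[S]/(Km+[S]), each point gives Vmax = v(Km+[S])/[S].
Equating: 2.23(Km+1.90)/1.90 = 3.40(Km+4.55)/4.55.
1.174·Km + 2.23 = 0.7473·Km + 3.40, so (1.174 − 0.7473)·Km = 3.40 − 2.23.
Km = 1.170/0.4264 = 2.74 μM; then Vmax = 2.23(2.74+1.90)/1.90 = 5.45 nmol·min⁻¹.

2.74 μM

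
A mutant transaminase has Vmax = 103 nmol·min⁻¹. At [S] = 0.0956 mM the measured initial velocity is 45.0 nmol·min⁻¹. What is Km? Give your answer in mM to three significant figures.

From v = Vmax[S]/(Km+[S]), Km = [S](Vmax − v)/v.
Km = 0.0956 × (103 − 45.0) / 45.0 = 5.545/45.0 = 0.123 mM.

0.123 mM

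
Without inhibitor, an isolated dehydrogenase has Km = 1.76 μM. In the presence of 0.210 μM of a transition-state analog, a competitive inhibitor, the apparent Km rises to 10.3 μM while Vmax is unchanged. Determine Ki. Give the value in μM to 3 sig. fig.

Competitive: Km,app = α·Km with α = 1 + [I]/Ki.
α = Km,app/Km = 10.3/1.76 = 5.852.
Ki = [I]/(α − 1) = 0.210/4.852 = 0.0433 μM.

0.0433 μM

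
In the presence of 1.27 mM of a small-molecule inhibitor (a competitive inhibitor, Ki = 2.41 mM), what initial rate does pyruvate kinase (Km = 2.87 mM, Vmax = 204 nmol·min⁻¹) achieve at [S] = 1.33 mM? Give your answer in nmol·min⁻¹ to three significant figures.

47.5 nmol·min⁻¹

α = 1 + [I]/Ki = 1 + 1.27/2.41 = 1.527.
For a competitive inhibitor, Vmax is unchanged and the apparent Km becomes α·Km: Km,app = 4.38 mM, Vmax,app = 204 nmol·min⁻¹.
v = Vmax,app·[S]/(Km,app + [S]) = 204 × 1.33/(4.38 + 1.33) = 47.5 nmol·min⁻¹.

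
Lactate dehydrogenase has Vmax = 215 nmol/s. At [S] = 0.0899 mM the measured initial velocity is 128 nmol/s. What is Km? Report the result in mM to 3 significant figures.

v/Vmax = 128/215 = 0.5953 = [S]/(Km+[S]).
So Km + [S] = [S]/0.5953 = 0.1510 mM, giving Km = 0.1510 − 0.0899 = 0.0611 mM.

0.0611 mM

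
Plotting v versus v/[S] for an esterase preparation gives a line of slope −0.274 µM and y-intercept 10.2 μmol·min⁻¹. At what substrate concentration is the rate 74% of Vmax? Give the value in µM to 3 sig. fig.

The Eadie–Hofstee slope gives Km = 0.274 µM (slope = −Km).
v/Vmax = [S]/(Km+[S]) = 0.74 ⇒ [S] = Km·0.74/(1−0.74) = 0.274 × 2.846 = 0.780 µM.

0.780 µM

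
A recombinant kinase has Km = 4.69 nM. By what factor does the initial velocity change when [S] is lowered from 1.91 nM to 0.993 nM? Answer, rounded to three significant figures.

0.604

Since Vmax cancels, v₂/v₁ = [S]₂(Km+[S]₁) / [S]₁(Km+[S]₂).
= 0.993×(4.69+1.91) / (1.91×(4.69+0.993)) = 6.554/10.85 = 0.604.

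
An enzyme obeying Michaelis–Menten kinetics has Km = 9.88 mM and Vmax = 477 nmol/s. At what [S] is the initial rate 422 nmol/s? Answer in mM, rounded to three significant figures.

Rearranging v = Vmax[S]/(Km+[S]) gives [S] = Km·v/(Vmax − v).
[S] = 9.88 × 422 / (477 − 422) = 4169/55.00 = 75.8 mM.

75.8 mM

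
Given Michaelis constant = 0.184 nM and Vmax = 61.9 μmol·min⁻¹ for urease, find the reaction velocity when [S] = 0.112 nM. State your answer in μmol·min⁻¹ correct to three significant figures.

[S]/(Km+[S]) = 0.112/0.2960 = 0.3784, the fractional saturation.
v = 0.3784 × Vmax = 0.3784 × 61.9 = 23.4 μmol·min⁻¹.

23.4 μmol·min⁻¹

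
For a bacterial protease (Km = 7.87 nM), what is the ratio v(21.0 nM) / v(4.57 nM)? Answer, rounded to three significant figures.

Since Vmax cancels, v₂/v₁ = [S]₂(Km+[S]₁) / [S]₁(Km+[S]₂).
= 21.0×(7.87+4.57) / (4.57×(7.87+21.0)) = 261.2/131.9 = 1.98.

1.98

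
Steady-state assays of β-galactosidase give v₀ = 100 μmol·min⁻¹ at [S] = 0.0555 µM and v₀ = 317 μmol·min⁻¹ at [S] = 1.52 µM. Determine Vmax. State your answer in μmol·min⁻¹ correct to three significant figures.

From v = Vmax[S]/(Km+[S]), each point gives Vmax = v(Km+[S])/[S].
Equating: 100(Km+0.0555)/0.0555 = 317(Km+1.52)/1.52.
1802·Km + 100 = 208.6·Km + 317, so (1802 − 208.6)·Km = 317 − 100.
Km = 217.0/1593 = 0.136 µM; then Vmax = 100(0.136+0.0555)/0.0555 = 345 μmol·min⁻¹.

345 μmol·min⁻¹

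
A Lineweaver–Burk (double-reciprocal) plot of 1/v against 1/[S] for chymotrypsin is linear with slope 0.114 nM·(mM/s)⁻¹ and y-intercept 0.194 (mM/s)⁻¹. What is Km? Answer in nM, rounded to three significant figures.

0.588 nM

y-intercept = 1/Vmax ⇒ Vmax = 5.15 mM/s; slope = Km/Vmax ⇒ Km = slope × Vmax.
Km = 0.114 × 5.15 = 0.588 nM.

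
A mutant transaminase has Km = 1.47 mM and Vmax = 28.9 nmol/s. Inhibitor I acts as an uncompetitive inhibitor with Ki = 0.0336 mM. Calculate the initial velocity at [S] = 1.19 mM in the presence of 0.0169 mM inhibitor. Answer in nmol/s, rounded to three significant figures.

10.6 nmol/s

α = 1 + [I]/Ki = 1 + 0.0169/0.0336 = 1.503.
For an uncompetitive inhibitor, both parameters are divided by α, giving Vmax/α and Km/α: Km,app = 0.978 mM, Vmax,app = 19.2 nmol/s.
v = Vmax,app·[S]/(Km,app + [S]) = 19.2 × 1.19/(0.978 + 1.19) = 10.6 nmol/s.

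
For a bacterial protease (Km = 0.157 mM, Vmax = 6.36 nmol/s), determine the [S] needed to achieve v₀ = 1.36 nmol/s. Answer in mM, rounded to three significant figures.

The required fractional saturation is v/Vmax = 1.36/6.36 = 0.2138.
Then [S]/(Km+[S]) = 0.2138 ⇒ [S] = 0.157 × 0.2138/(1 − 0.2138) = 0.0427 mM.

0.0427 mM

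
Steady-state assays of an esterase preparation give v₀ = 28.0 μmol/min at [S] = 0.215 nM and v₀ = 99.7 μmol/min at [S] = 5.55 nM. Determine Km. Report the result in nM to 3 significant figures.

0.639 nM

In reciprocal form, 1/v = (Km/Vmax)·(1/[S]) + 1/Vmax. The two points give (1/[S], 1/v) = (4.651, 0.03571) and (0.1802, 0.01003).
Slope = (0.03571 − 0.01003)/(4.651 − 0.1802) = 0.005745; intercept = 0.03571 − 0.005745×4.651 = 0.008995.
Vmax = 1/intercept = 111 μmol/min; Km = slope × Vmax = 0.005745 × 111 = 0.639 nM.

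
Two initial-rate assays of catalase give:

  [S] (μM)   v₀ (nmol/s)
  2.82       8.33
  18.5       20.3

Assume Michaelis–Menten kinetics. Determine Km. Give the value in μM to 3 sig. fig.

In reciprocal form, 1/v = (Km/Vmax)·(1/[S]) + 1/Vmax. The two points give (1/[S], 1/v) = (0.3546, 0.1200) and (0.05405, 0.04926).
Slope = (0.1200 − 0.04926)/(0.3546 − 0.05405) = 0.2355; intercept = 0.1200 − 0.2355×0.3546 = 0.03653.
Vmax = 1/intercept = 27.4 nmol/s; Km = slope × Vmax = 0.2355 × 27.4 = 6.45 μM.

6.45 μM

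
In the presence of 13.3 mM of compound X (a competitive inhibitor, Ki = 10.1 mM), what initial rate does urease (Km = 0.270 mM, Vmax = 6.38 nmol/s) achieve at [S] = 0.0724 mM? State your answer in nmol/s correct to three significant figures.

With α = 1 + [I]/Ki = 1 + 13.3/10.1 = 2.317, the competitive rate law is v = Vmax[S] / (αKm + [S]).
v = 6.38×0.0724 / (2.317×0.270 + 0.0724) = 0.4619/0.6979 = 0.662 nmol/s.

0.662 nmol/s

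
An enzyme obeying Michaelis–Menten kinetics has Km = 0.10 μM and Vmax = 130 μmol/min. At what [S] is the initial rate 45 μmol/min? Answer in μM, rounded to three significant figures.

0.0529 μM

Rearranging v = Vmax[S]/(Km+[S]) gives [S] = Km·v/(Vmax − v).
[S] = 0.10 × 45 / (130 − 45) = 4.500/85.00 = 0.0529 μM.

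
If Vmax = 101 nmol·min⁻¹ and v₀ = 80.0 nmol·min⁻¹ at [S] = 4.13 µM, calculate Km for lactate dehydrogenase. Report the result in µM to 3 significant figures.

From v = Vmax[S]/(Km+[S]), Km = [S](Vmax − v)/v.
Km = 4.13 × (101 − 80.0) / 80.0 = 86.73/80.0 = 1.08 µM.

1.08 µM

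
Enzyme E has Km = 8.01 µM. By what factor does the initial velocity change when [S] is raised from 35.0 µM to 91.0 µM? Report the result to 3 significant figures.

1.13

The fractional saturations are [S]/(Km+[S]) = 35.0/43.01 = 0.8138 and 91.0/99.01 = 0.9191.
v₂/v₁ is just their ratio: 0.9191/0.8138 = 1.13.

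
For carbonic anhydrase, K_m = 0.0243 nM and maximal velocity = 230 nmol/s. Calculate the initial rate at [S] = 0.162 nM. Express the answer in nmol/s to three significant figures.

200 nmol/s

v = Vmax·[S]/(Km + [S]) = 230 × 0.162 / (0.0243 + 0.162)
  = 37.26 / 0.1863 = 200 nmol/s.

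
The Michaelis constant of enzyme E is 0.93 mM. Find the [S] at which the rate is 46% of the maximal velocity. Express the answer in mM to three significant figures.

0.792 mM

v/Vmax = [S]/(Km+[S]) = 0.46, so [S] = Km·0.46/(1 − 0.46) = 0.93 × 0.8519.
[S] = 0.792 mM.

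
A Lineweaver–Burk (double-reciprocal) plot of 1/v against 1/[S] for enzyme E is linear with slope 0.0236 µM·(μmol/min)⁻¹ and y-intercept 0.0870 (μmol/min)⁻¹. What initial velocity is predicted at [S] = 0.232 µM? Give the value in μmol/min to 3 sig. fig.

5.30 μmol/min

The y-intercept is 1/Vmax, so Vmax = 1/0.0870 = 11.5 μmol/min.
The slope is Km/Vmax, so Km = 0.0236 × 11.5 = 0.271 µM.
Then v = 11.5 × 0.232/(0.271 + 0.232) = 5.30 μmol/min.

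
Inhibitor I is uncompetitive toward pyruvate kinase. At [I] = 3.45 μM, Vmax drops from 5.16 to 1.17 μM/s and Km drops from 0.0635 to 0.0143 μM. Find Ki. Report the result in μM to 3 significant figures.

Uncompetitive: Vmax,app = Vmax/α (and Km,app = Km/α) with α = 1 + [I]/Ki.
α = Vmax/Vmax,app = 5.16/1.17 = 4.410.
Since α = 1 + [I]/Ki, [I]/Ki = 4.410 − 1 = 3.410 and Ki = 3.45/3.410 = 1.01 μM.

1.01 μM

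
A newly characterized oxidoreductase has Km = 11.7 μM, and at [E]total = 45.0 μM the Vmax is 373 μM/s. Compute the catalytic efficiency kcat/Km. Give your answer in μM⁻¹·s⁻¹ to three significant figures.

0.708 μM⁻¹·s⁻¹

kcat = Vmax/[E]total = 373/45.0 = 8.29 s⁻¹.
kcat/Km = 8.29/11.7 = 0.708 μM⁻¹·s⁻¹.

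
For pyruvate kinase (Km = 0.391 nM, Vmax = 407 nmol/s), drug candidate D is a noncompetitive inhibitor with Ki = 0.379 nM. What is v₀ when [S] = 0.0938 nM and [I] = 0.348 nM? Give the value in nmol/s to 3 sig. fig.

41.1 nmol/s

With α = 1 + [I]/Ki = 1 + 0.348/0.379 = 1.918, the noncompetitive rate law is v = (Vmax/α)·[S] / (Km + [S]).
v = (407/1.918)×0.0938 / (0.391 + 0.0938) = 19.90/0.4848 = 41.1 nmol/s.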